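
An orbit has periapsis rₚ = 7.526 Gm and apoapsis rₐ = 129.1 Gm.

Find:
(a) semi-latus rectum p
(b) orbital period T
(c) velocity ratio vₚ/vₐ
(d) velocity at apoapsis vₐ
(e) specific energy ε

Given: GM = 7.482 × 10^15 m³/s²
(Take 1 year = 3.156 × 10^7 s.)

Convert to SI: rₚ = 7.526 Gm = 7.526e+09 m; rₐ = 129.1 Gm = 1.291e+11 m.
(a) From a = (rₚ + rₐ)/2 = 6.8313e+10 m and e = (rₐ − rₚ)/(rₐ + rₚ) = 0.889831, p = a(1 − e²) = 6.8313e+10 · (1 − (0.889831)²) ≈ 1.422e+10 m
(b) With a = (rₚ + rₐ)/2 = 6.8313e+10 m, T = 2π √(a³/GM) = 2π √((6.8313e+10)³/7.482e+15) s ≈ 1.297e+09 s
(c) Conservation of angular momentum (rₚvₚ = rₐvₐ) gives vₚ/vₐ = rₐ/rₚ = 1.291e+11/7.526e+09 ≈ 17.15
(d) With a = (rₚ + rₐ)/2 = 6.8313e+10 m, vₐ = √(GM (2/rₐ − 1/a)) = √(7.482e+15 · (2/1.291e+11 − 1/6.8313e+10)) m/s ≈ 79.91 m/s
(e) With a = (rₚ + rₐ)/2 = 6.8313e+10 m, ε = −GM/(2a) = −7.482e+15/(2 · 6.8313e+10) J/kg ≈ -5.476e+04 J/kg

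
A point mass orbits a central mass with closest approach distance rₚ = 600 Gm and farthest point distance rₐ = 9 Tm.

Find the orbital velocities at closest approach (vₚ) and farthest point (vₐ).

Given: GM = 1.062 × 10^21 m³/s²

Convert to SI: rₚ = 600 Gm = 6e+11 m; rₐ = 9 Tm = 9e+12 m.
Use the vis-viva equation v² = GM(2/r − 1/a) with a = (rₚ + rₐ)/2 = (6e+11 + 9e+12)/2 = 4.8e+12 m.
vₚ = √(GM · (2/rₚ − 1/a)) = √(1.062e+21 · (2/6e+11 − 1/4.8e+12)) m/s ≈ 5.761e+04 m/s = 57.61 km/s.
vₐ = √(GM · (2/rₐ − 1/a)) = √(1.062e+21 · (2/9e+12 − 1/4.8e+12)) m/s ≈ 3841 m/s = 3.841 km/s.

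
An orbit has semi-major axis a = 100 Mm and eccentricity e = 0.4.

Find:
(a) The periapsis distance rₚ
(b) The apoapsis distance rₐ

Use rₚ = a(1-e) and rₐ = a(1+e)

Convert to SI: a = 100 Mm = 1e+08 m.
(a) rₚ = a(1 − e) = 1e+08 · (1 − 0.4) = 1e+08 · 0.6 ≈ 6e+07 m = 60 Mm.
(b) rₐ = a(1 + e) = 1e+08 · (1 + 0.4) = 1e+08 · 1.4 ≈ 1.4e+08 m = 140 Mm.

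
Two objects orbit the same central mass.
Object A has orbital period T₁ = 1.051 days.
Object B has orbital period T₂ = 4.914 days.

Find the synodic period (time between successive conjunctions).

Convert to SI: T₁ = 1.051 days = 90806.4 s; T₂ = 4.914 days = 424570 s.
T_syn = |T₁ · T₂ / (T₁ − T₂)|.
T_syn = |90806.4 · 424570 / (90806.4 − 424570)| s ≈ 1.155e+05 s = 1.337 days.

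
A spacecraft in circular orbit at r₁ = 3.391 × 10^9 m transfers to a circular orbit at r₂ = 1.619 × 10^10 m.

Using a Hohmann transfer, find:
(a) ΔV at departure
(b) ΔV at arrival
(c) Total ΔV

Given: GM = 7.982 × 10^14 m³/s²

Transfer semi-major axis: a_t = (r₁ + r₂)/2 = (3.391e+09 + 1.619e+10)/2 = 9.7905e+09 m.
Circular speeds: v₁ = √(GM/r₁) = 485.168 m/s, v₂ = √(GM/r₂) = 222.041 m/s.
Transfer speeds (vis-viva v² = GM(2/r − 1/a_t)): v₁ᵗ = 623.897 m/s, v₂ᵗ = 130.675 m/s.
(a) ΔV₁ = |v₁ᵗ − v₁| ≈ 138.7 m/s = 138.7 m/s.
(b) ΔV₂ = |v₂ − v₂ᵗ| ≈ 91.37 m/s = 91.37 m/s.
(c) ΔV_total = ΔV₁ + ΔV₂ ≈ 230.1 m/s = 230.1 m/s.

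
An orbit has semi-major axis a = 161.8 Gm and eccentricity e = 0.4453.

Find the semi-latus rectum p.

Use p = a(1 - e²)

Convert to SI: a = 161.8 Gm = 1.618e+11 m.
p = a (1 − e²).
p = 1.618e+11 · (1 − (0.4453)²) = 1.618e+11 · 0.801708 ≈ 1.297e+11 m = 129.7 Gm.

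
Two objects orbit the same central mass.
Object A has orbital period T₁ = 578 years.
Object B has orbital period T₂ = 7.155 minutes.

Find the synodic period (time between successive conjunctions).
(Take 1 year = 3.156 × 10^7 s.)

Convert to SI: T₁ = 578 years = 1.82417e+10 s; T₂ = 7.155 minutes = 429.3 s.
T_syn = |T₁ · T₂ / (T₁ − T₂)|.
T_syn = |1.82417e+10 · 429.3 / (1.82417e+10 − 429.3)| s ≈ 429.3 s = 7.155 minutes.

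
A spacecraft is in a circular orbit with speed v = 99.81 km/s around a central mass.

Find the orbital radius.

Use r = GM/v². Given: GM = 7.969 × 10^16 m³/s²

Convert to SI: v = 99.81 km/s = 99810 m/s.
For a circular orbit, v² = GM / r, so r = GM / v².
r = 7.969e+16 / (99810)² m ≈ 7.999e+06 m = 7.999 Mm.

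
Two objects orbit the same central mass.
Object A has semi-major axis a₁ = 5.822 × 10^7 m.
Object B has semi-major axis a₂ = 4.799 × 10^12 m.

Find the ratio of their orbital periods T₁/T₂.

From Kepler's third law, (T₁/T₂)² = (a₁/a₂)³, so T₁/T₂ = (a₁/a₂)^(3/2).
a₁/a₂ = 5.822e+07 / 4.799e+12 = 1.21317e-05.
T₁/T₂ = (1.21317e-05)^(3/2) ≈ 4.226e-08.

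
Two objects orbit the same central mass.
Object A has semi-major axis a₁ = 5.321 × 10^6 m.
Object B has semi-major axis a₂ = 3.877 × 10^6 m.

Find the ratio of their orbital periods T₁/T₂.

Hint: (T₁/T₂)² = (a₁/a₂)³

From Kepler's third law, (T₁/T₂)² = (a₁/a₂)³, so T₁/T₂ = (a₁/a₂)^(3/2).
a₁/a₂ = 5.321e+06 / 3.877e+06 = 1.37245.
T₁/T₂ = (1.37245)^(3/2) ≈ 1.608.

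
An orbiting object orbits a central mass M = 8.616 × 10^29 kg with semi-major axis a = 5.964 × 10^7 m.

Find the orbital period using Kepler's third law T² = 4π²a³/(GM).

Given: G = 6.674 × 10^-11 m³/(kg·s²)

GM = G · M = 6.674e-11 · 8.616e+29 = 5.75032e+19 m³/s².
Kepler's third law: T = 2π √(a³ / GM).
Substituting a = 5.964e+07 m and GM = 5.75032e+19 m³/s²:
T = 2π √((5.964e+07)³ / 5.75032e+19) s
T ≈ 381.6 s = 6.36 minutes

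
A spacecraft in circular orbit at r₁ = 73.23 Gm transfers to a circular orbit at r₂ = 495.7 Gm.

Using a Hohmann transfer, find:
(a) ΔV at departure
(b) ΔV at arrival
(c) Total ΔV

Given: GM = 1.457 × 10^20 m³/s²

Convert to SI: r₁ = 73.23 Gm = 7.323e+10 m; r₂ = 495.7 Gm = 4.957e+11 m.
Transfer semi-major axis: a_t = (r₁ + r₂)/2 = (7.323e+10 + 4.957e+11)/2 = 2.84465e+11 m.
Circular speeds: v₁ = √(GM/r₁) = 44605.2 m/s, v₂ = √(GM/r₂) = 17144.3 m/s.
Transfer speeds (vis-viva v² = GM(2/r − 1/a_t)): v₁ᵗ = 58881.7 m/s, v₂ᵗ = 8698.62 m/s.
(a) ΔV₁ = |v₁ᵗ − v₁| ≈ 1.428e+04 m/s = 14.28 km/s.
(b) ΔV₂ = |v₂ − v₂ᵗ| ≈ 8446 m/s = 8.446 km/s.
(c) ΔV_total = ΔV₁ + ΔV₂ ≈ 2.272e+04 m/s = 22.72 km/s.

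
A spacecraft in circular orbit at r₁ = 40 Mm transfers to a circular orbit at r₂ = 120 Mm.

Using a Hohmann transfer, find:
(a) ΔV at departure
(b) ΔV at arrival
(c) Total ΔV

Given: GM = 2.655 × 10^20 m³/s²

Convert to SI: r₁ = 40 Mm = 4e+07 m; r₂ = 120 Mm = 1.2e+08 m.
Transfer semi-major axis: a_t = (r₁ + r₂)/2 = (4e+07 + 1.2e+08)/2 = 8e+07 m.
Circular speeds: v₁ = √(GM/r₁) = 2.57633e+06 m/s, v₂ = √(GM/r₂) = 1.48745e+06 m/s.
Transfer speeds (vis-viva v² = GM(2/r − 1/a_t)): v₁ᵗ = 3.15535e+06 m/s, v₂ᵗ = 1.05178e+06 m/s.
(a) ΔV₁ = |v₁ᵗ − v₁| ≈ 5.79e+05 m/s = 579 km/s.
(b) ΔV₂ = |v₂ − v₂ᵗ| ≈ 4.357e+05 m/s = 435.7 km/s.
(c) ΔV_total = ΔV₁ + ΔV₂ ≈ 1.015e+06 m/s = 1015 km/s.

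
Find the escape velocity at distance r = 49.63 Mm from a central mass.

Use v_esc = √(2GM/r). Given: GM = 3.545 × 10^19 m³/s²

Convert to SI: r = 49.63 Mm = 4.963e+07 m.
Escape velocity comes from setting total energy to zero: ½v² − GM/r = 0 ⇒ v_esc = √(2GM / r).
v_esc = √(2 · 3.545e+19 / 4.963e+07) m/s ≈ 1.195e+06 m/s = 1195 km/s.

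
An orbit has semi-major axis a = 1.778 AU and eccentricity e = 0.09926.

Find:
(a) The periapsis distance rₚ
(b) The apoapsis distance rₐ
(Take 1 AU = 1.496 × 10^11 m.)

Convert to SI: a = 1.778 AU = 2.65989e+11 m.
(a) rₚ = a(1 − e) = 2.65989e+11 · (1 − 0.09926) = 2.65989e+11 · 0.90074 ≈ 2.396e+11 m = 1.602 AU.
(b) rₐ = a(1 + e) = 2.65989e+11 · (1 + 0.09926) = 2.65989e+11 · 1.09926 ≈ 2.924e+11 m = 1.954 AU.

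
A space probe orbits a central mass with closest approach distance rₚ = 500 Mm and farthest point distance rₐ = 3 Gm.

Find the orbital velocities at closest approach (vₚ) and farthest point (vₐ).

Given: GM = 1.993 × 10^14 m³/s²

Convert to SI: rₚ = 500 Mm = 5e+08 m; rₐ = 3 Gm = 3e+09 m.
Use the vis-viva equation v² = GM(2/r − 1/a) with a = (rₚ + rₐ)/2 = (5e+08 + 3e+09)/2 = 1.75e+09 m.
vₚ = √(GM · (2/rₚ − 1/a)) = √(1.993e+14 · (2/5e+08 − 1/1.75e+09)) m/s ≈ 826.6 m/s = 826.6 m/s.
vₐ = √(GM · (2/rₐ − 1/a)) = √(1.993e+14 · (2/3e+09 − 1/1.75e+09)) m/s ≈ 137.8 m/s = 137.8 m/s.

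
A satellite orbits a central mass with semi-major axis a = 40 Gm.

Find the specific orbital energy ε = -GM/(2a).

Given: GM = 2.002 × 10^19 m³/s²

Convert to SI: a = 40 Gm = 4e+10 m.
ε = −GM / (2a).
ε = −2.002e+19 / (2 · 4e+10) J/kg ≈ -2.502e+08 J/kg = -250.2 MJ/kg.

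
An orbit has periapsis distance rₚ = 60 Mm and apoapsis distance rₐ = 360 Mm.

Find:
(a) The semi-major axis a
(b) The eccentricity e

Convert to SI: rₚ = 60 Mm = 6e+07 m; rₐ = 360 Mm = 3.6e+08 m.
(a) a = (rₚ + rₐ) / 2 = (6e+07 + 3.6e+08) / 2 ≈ 2.1e+08 m = 210 Mm.
(b) e = (rₐ − rₚ) / (rₐ + rₚ) = (3.6e+08 − 6e+07) / (3.6e+08 + 6e+07) ≈ 0.7143.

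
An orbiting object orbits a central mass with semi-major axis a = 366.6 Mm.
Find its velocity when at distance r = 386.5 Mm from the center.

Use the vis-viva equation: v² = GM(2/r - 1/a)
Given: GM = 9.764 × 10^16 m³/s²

Convert to SI: a = 366.6 Mm = 3.666e+08 m; r = 386.5 Mm = 3.865e+08 m.
Vis-viva: v = √(GM · (2/r − 1/a)).
2/r − 1/a = 2/3.865e+08 − 1/3.666e+08 = 2.44688e-09 m⁻¹.
v = √(9.764e+16 · 2.44688e-09) m/s ≈ 1.546e+04 m/s = 15.46 km/s.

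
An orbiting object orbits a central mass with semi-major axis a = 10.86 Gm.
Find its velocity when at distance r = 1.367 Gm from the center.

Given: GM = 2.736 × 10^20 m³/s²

Convert to SI: a = 10.86 Gm = 1.086e+10 m; r = 1.367 Gm = 1.367e+09 m.
Vis-viva: v = √(GM · (2/r − 1/a)).
2/r − 1/a = 2/1.367e+09 − 1/1.086e+10 = 1.37098e-09 m⁻¹.
v = √(2.736e+20 · 1.37098e-09) m/s ≈ 6.125e+05 m/s = 612.5 km/s.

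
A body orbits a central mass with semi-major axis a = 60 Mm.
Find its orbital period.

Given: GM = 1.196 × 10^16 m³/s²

Convert to SI: a = 60 Mm = 6e+07 m.
Kepler's third law: T = 2π √(a³ / GM).
Substituting a = 6e+07 m and GM = 1.196e+16 m³/s²:
T = 2π √((6e+07)³ / 1.196e+16) s
T ≈ 2.67e+04 s = 7.417 hours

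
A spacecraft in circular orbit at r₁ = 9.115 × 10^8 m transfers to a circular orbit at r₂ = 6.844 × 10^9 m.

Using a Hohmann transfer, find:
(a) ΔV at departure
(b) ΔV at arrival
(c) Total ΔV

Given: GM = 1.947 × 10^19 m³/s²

Transfer semi-major axis: a_t = (r₁ + r₂)/2 = (9.115e+08 + 6.844e+09)/2 = 3.87775e+09 m.
Circular speeds: v₁ = √(GM/r₁) = 146152 m/s, v₂ = √(GM/r₂) = 53336.9 m/s.
Transfer speeds (vis-viva v² = GM(2/r − 1/a_t)): v₁ᵗ = 194164 m/s, v₂ᵗ = 25859.3 m/s.
(a) ΔV₁ = |v₁ᵗ − v₁| ≈ 4.801e+04 m/s = 48.01 km/s.
(b) ΔV₂ = |v₂ − v₂ᵗ| ≈ 2.748e+04 m/s = 27.48 km/s.
(c) ΔV_total = ΔV₁ + ΔV₂ ≈ 7.549e+04 m/s = 75.49 km/s.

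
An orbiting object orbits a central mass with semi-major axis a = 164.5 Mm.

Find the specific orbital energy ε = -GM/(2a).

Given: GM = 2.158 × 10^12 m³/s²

Convert to SI: a = 164.5 Mm = 1.645e+08 m.
ε = −GM / (2a).
ε = −2.158e+12 / (2 · 1.645e+08) J/kg ≈ -6559 J/kg = -6.559 kJ/kg.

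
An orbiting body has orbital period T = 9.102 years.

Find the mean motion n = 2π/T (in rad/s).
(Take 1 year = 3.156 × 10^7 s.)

Convert to SI: T = 9.102 years = 2.87259e+08 s.
n = 2π / T.
n = 2π / 2.87259e+08 s ≈ 2.187e-08 rad/s.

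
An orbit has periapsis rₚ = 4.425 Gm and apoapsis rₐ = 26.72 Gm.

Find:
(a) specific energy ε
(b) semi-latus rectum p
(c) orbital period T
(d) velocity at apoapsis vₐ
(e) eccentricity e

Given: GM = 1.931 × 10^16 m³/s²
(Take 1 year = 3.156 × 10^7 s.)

Convert to SI: rₚ = 4.425 Gm = 4.425e+09 m; rₐ = 26.72 Gm = 2.672e+10 m.
(a) With a = (rₚ + rₐ)/2 = 1.55725e+10 m, ε = −GM/(2a) = −1.931e+16/(2 · 1.55725e+10) J/kg ≈ -6.2e+05 J/kg
(b) From a = (rₚ + rₐ)/2 = 1.55725e+10 m and e = (rₐ − rₚ)/(rₐ + rₚ) = 0.715845, p = a(1 − e²) = 1.55725e+10 · (1 − (0.715845)²) ≈ 7.593e+09 m
(c) With a = (rₚ + rₐ)/2 = 1.55725e+10 m, T = 2π √(a³/GM) = 2π √((1.55725e+10)³/1.931e+16) s ≈ 8.787e+07 s
(d) With a = (rₚ + rₐ)/2 = 1.55725e+10 m, vₐ = √(GM (2/rₐ − 1/a)) = √(1.931e+16 · (2/2.672e+10 − 1/1.55725e+10)) m/s ≈ 453.2 m/s
(e) e = (rₐ − rₚ)/(rₐ + rₚ) = (2.672e+10 − 4.425e+09)/(2.672e+10 + 4.425e+09) ≈ 0.7158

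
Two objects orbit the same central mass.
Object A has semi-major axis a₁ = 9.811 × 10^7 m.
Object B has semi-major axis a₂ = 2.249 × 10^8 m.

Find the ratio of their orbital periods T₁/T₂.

From Kepler's third law, (T₁/T₂)² = (a₁/a₂)³, so T₁/T₂ = (a₁/a₂)^(3/2).
a₁/a₂ = 9.811e+07 / 2.249e+08 = 0.436238.
T₁/T₂ = (0.436238)^(3/2) ≈ 0.2881.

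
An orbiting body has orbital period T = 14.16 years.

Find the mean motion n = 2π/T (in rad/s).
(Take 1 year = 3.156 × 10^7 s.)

Convert to SI: T = 14.16 years = 4.4689e+08 s.
n = 2π / T.
n = 2π / 4.4689e+08 s ≈ 1.406e-08 rad/s.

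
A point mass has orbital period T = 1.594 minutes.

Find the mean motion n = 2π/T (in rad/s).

Convert to SI: T = 1.594 minutes = 95.64 s.
n = 2π / T.
n = 2π / 95.64 s ≈ 0.0657 rad/s.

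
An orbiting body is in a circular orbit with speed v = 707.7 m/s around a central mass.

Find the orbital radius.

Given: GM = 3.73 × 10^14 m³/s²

For a circular orbit, v² = GM / r, so r = GM / v².
r = 3.73e+14 / (707.7)² m ≈ 7.447e+08 m = 7.447 × 10^8 m.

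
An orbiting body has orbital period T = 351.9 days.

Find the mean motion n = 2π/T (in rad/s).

Convert to SI: T = 351.9 days = 3.04042e+07 s.
n = 2π / T.
n = 2π / 3.04042e+07 s ≈ 2.067e-07 rad/s.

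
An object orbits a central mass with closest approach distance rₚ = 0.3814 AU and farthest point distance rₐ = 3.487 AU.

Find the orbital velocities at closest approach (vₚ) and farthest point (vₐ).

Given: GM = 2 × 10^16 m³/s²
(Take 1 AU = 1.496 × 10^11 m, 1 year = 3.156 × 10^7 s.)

Convert to SI: rₚ = 0.3814 AU = 5.70574e+10 m; rₐ = 3.487 AU = 5.21655e+11 m.
Use the vis-viva equation v² = GM(2/r − 1/a) with a = (rₚ + rₐ)/2 = (5.70574e+10 + 5.21655e+11)/2 = 2.89356e+11 m.
vₚ = √(GM · (2/rₚ − 1/a)) = √(2e+16 · (2/5.70574e+10 − 1/2.89356e+11)) m/s ≈ 794.9 m/s = 0.1677 AU/year.
vₐ = √(GM · (2/rₐ − 1/a)) = √(2e+16 · (2/5.21655e+11 − 1/2.89356e+11)) m/s ≈ 86.95 m/s = 0.01834 AU/year.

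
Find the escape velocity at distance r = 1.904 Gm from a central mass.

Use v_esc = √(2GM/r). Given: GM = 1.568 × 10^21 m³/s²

Convert to SI: r = 1.904 Gm = 1.904e+09 m.
Escape velocity comes from setting total energy to zero: ½v² − GM/r = 0 ⇒ v_esc = √(2GM / r).
v_esc = √(2 · 1.568e+21 / 1.904e+09) m/s ≈ 1.283e+06 m/s = 1283 km/s.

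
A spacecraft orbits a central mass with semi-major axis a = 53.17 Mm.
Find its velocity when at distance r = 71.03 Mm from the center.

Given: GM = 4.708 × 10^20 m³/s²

Convert to SI: a = 53.17 Mm = 5.317e+07 m; r = 71.03 Mm = 7.103e+07 m.
Vis-viva: v = √(GM · (2/r − 1/a)).
2/r − 1/a = 2/7.103e+07 − 1/5.317e+07 = 9.34952e-09 m⁻¹.
v = √(4.708e+20 · 9.34952e-09) m/s ≈ 2.098e+06 m/s = 2098 km/s.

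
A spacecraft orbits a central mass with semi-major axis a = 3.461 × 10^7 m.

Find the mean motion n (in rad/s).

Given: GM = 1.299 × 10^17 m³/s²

n = √(GM / a³).
n = √(1.299e+17 / (3.461e+07)³) rad/s ≈ 0.00177 rad/s.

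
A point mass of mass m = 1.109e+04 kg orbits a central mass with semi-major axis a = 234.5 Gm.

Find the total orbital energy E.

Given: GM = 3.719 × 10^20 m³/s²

Convert to SI: a = 234.5 Gm = 2.345e+11 m.
E = −GMm / (2a).
E = −3.719e+20 · 1.109e+04 / (2 · 2.345e+11) J ≈ -8.794e+12 J = -8.794 TJ.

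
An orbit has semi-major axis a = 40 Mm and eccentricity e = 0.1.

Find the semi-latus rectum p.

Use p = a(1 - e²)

Convert to SI: a = 40 Mm = 4e+07 m.
p = a (1 − e²).
p = 4e+07 · (1 − (0.1)²) = 4e+07 · 0.99 ≈ 3.96e+07 m = 39.6 Mm.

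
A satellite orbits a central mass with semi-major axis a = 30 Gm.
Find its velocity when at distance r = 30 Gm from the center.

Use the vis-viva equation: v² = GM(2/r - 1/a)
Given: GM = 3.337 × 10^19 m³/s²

Convert to SI: a = 30 Gm = 3e+10 m; r = 30 Gm = 3e+10 m.
Vis-viva: v = √(GM · (2/r − 1/a)).
2/r − 1/a = 2/3e+10 − 1/3e+10 = 3.33333e-11 m⁻¹.
v = √(3.337e+19 · 3.33333e-11) m/s ≈ 3.335e+04 m/s = 33.35 km/s.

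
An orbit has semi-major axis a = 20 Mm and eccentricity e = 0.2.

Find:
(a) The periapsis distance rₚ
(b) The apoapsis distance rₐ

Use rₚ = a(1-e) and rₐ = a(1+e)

Convert to SI: a = 20 Mm = 2e+07 m.
(a) rₚ = a(1 − e) = 2e+07 · (1 − 0.2) = 2e+07 · 0.8 ≈ 1.6e+07 m = 16 Mm.
(b) rₐ = a(1 + e) = 2e+07 · (1 + 0.2) = 2e+07 · 1.2 ≈ 2.4e+07 m = 24 Mm.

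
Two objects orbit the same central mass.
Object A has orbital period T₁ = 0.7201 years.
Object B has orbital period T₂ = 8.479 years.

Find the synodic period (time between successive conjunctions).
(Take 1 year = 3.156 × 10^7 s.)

Convert to SI: T₁ = 0.7201 years = 2.27264e+07 s; T₂ = 8.479 years = 2.67597e+08 s.
T_syn = |T₁ · T₂ / (T₁ − T₂)|.
T_syn = |2.27264e+07 · 2.67597e+08 / (2.27264e+07 − 2.67597e+08)| s ≈ 2.484e+07 s = 0.7869 years.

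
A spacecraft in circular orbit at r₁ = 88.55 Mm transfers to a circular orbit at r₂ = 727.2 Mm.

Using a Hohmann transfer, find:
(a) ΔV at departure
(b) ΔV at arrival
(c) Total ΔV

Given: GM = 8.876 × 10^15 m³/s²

Convert to SI: r₁ = 88.55 Mm = 8.855e+07 m; r₂ = 727.2 Mm = 7.272e+08 m.
Transfer semi-major axis: a_t = (r₁ + r₂)/2 = (8.855e+07 + 7.272e+08)/2 = 4.07875e+08 m.
Circular speeds: v₁ = √(GM/r₁) = 10011.9 m/s, v₂ = √(GM/r₂) = 3493.67 m/s.
Transfer speeds (vis-viva v² = GM(2/r − 1/a_t)): v₁ᵗ = 13368.3 m/s, v₂ᵗ = 1627.84 m/s.
(a) ΔV₁ = |v₁ᵗ − v₁| ≈ 3356 m/s = 3.356 km/s.
(b) ΔV₂ = |v₂ − v₂ᵗ| ≈ 1866 m/s = 1.866 km/s.
(c) ΔV_total = ΔV₁ + ΔV₂ ≈ 5222 m/s = 5.222 km/s.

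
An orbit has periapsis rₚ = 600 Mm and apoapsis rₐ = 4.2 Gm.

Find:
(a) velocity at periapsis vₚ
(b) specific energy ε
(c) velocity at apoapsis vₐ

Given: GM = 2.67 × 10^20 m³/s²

Convert to SI: rₚ = 600 Mm = 6e+08 m; rₐ = 4.2 Gm = 4.2e+09 m.
(a) With a = (rₚ + rₐ)/2 = 2.4e+09 m, vₚ = √(GM (2/rₚ − 1/a)) = √(2.67e+20 · (2/6e+08 − 1/2.4e+09)) m/s ≈ 8.825e+05 m/s
(b) With a = (rₚ + rₐ)/2 = 2.4e+09 m, ε = −GM/(2a) = −2.67e+20/(2 · 2.4e+09) J/kg ≈ -5.562e+10 J/kg
(c) With a = (rₚ + rₐ)/2 = 2.4e+09 m, vₐ = √(GM (2/rₐ − 1/a)) = √(2.67e+20 · (2/4.2e+09 − 1/2.4e+09)) m/s ≈ 1.261e+05 m/s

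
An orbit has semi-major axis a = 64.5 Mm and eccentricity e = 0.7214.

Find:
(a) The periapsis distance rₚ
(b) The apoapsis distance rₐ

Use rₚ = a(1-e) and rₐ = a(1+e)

Convert to SI: a = 64.5 Mm = 6.45e+07 m.
(a) rₚ = a(1 − e) = 6.45e+07 · (1 − 0.7214) = 6.45e+07 · 0.2786 ≈ 1.797e+07 m = 17.97 Mm.
(b) rₐ = a(1 + e) = 6.45e+07 · (1 + 0.7214) = 6.45e+07 · 1.7214 ≈ 1.11e+08 m = 111 Mm.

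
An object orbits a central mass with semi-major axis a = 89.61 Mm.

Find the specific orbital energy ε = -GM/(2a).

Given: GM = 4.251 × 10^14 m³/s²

Convert to SI: a = 89.61 Mm = 8.961e+07 m.
ε = −GM / (2a).
ε = −4.251e+14 / (2 · 8.961e+07) J/kg ≈ -2.372e+06 J/kg = -2.372 MJ/kg.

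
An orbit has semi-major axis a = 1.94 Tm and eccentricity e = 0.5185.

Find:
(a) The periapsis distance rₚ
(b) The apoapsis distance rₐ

Convert to SI: a = 1.94 Tm = 1.94e+12 m.
(a) rₚ = a(1 − e) = 1.94e+12 · (1 − 0.5185) = 1.94e+12 · 0.4815 ≈ 9.341e+11 m = 934.1 Gm.
(b) rₐ = a(1 + e) = 1.94e+12 · (1 + 0.5185) = 1.94e+12 · 1.5185 ≈ 2.946e+12 m = 2.946 Tm.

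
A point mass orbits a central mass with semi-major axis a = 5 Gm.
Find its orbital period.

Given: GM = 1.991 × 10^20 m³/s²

Convert to SI: a = 5 Gm = 5e+09 m.
Kepler's third law: T = 2π √(a³ / GM).
Substituting a = 5e+09 m and GM = 1.991e+20 m³/s²:
T = 2π √((5e+09)³ / 1.991e+20) s
T ≈ 1.574e+05 s = 1.822 days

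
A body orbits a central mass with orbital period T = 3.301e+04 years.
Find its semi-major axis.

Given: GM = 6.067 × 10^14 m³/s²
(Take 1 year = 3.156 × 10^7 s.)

Convert to SI: T = 3.301e+04 years = 1.0418e+12 s.
Invert Kepler's third law: a = (GM · T² / (4π²))^(1/3).
Substituting T = 1.0418e+12 s and GM = 6.067e+14 m³/s²:
a = (6.067e+14 · (1.0418e+12)² / (4π²))^(1/3) m
a ≈ 2.555e+12 m = 2.555 Tm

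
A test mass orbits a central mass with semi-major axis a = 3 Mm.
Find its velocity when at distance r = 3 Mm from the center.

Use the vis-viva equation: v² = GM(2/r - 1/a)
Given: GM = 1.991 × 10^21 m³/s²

Convert to SI: a = 3 Mm = 3e+06 m; r = 3 Mm = 3e+06 m.
Vis-viva: v = √(GM · (2/r − 1/a)).
2/r − 1/a = 2/3e+06 − 1/3e+06 = 3.33333e-07 m⁻¹.
v = √(1.991e+21 · 3.33333e-07) m/s ≈ 2.576e+07 m/s = 2.576e+04 km/s.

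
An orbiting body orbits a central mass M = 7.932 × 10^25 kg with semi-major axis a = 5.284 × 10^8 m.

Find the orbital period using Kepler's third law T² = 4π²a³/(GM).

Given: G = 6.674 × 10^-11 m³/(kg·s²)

GM = G · M = 6.674e-11 · 7.932e+25 = 5.29382e+15 m³/s².
Kepler's third law: T = 2π √(a³ / GM).
Substituting a = 5.284e+08 m and GM = 5.29382e+15 m³/s²:
T = 2π √((5.284e+08)³ / 5.29382e+15) s
T ≈ 1.049e+06 s = 12.14 days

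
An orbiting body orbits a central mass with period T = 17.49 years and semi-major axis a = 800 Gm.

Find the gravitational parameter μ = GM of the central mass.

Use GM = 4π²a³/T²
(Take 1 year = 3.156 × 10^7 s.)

Convert to SI: T = 17.49 years = 5.51984e+08 s; a = 800 Gm = 8e+11 m.
GM = 4π² · a³ / T².
GM = 4π² · (8e+11)³ / (5.51984e+08)² m³/s² ≈ 6.634e+19 m³/s² = 6.634 × 10^19 m³/s².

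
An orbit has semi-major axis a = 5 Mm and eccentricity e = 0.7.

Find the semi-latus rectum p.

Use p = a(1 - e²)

Convert to SI: a = 5 Mm = 5e+06 m.
p = a (1 − e²).
p = 5e+06 · (1 − (0.7)²) = 5e+06 · 0.51 ≈ 2.55e+06 m = 2.55 Mm.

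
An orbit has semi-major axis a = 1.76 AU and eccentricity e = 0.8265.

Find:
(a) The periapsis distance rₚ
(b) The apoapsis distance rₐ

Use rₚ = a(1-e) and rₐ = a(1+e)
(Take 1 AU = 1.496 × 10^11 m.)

Convert to SI: a = 1.76 AU = 2.63296e+11 m.
(a) rₚ = a(1 − e) = 2.63296e+11 · (1 − 0.8265) = 2.63296e+11 · 0.1735 ≈ 4.568e+10 m = 0.3054 AU.
(b) rₐ = a(1 + e) = 2.63296e+11 · (1 + 0.8265) = 2.63296e+11 · 1.8265 ≈ 4.809e+11 m = 3.215 AU.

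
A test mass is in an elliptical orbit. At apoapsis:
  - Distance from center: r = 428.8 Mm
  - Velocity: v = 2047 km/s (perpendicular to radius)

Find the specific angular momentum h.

Convert to SI: r = 428.8 Mm = 4.288e+08 m; v = 2047 km/s = 2.047e+06 m/s.
With v perpendicular to r, h = r · v.
h = 4.288e+08 · 2.047e+06 m²/s ≈ 8.778e+14 m²/s.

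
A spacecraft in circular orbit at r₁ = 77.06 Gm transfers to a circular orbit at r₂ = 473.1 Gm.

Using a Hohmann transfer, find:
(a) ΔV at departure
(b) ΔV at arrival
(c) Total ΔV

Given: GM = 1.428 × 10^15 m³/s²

Convert to SI: r₁ = 77.06 Gm = 7.706e+10 m; r₂ = 473.1 Gm = 4.731e+11 m.
Transfer semi-major axis: a_t = (r₁ + r₂)/2 = (7.706e+10 + 4.731e+11)/2 = 2.7508e+11 m.
Circular speeds: v₁ = √(GM/r₁) = 136.129 m/s, v₂ = √(GM/r₂) = 54.9399 m/s.
Transfer speeds (vis-viva v² = GM(2/r − 1/a_t)): v₁ᵗ = 178.524 m/s, v₂ᵗ = 29.0785 m/s.
(a) ΔV₁ = |v₁ᵗ − v₁| ≈ 42.4 m/s = 42.4 m/s.
(b) ΔV₂ = |v₂ − v₂ᵗ| ≈ 25.86 m/s = 25.86 m/s.
(c) ΔV_total = ΔV₁ + ΔV₂ ≈ 68.26 m/s = 68.26 m/s.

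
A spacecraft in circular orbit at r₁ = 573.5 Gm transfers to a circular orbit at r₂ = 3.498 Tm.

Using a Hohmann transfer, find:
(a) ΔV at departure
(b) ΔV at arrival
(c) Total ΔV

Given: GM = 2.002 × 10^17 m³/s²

Convert to SI: r₁ = 573.5 Gm = 5.735e+11 m; r₂ = 3.498 Tm = 3.498e+12 m.
Transfer semi-major axis: a_t = (r₁ + r₂)/2 = (5.735e+11 + 3.498e+12)/2 = 2.03575e+12 m.
Circular speeds: v₁ = √(GM/r₁) = 590.834 m/s, v₂ = √(GM/r₂) = 239.234 m/s.
Transfer speeds (vis-viva v² = GM(2/r − 1/a_t)): v₁ᵗ = 774.485 m/s, v₂ᵗ = 126.977 m/s.
(a) ΔV₁ = |v₁ᵗ − v₁| ≈ 183.7 m/s = 183.7 m/s.
(b) ΔV₂ = |v₂ − v₂ᵗ| ≈ 112.3 m/s = 112.3 m/s.
(c) ΔV_total = ΔV₁ + ΔV₂ ≈ 295.9 m/s = 295.9 m/s.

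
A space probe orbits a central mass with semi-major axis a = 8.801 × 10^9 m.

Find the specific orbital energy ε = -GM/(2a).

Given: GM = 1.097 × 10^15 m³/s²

ε = −GM / (2a).
ε = −1.097e+15 / (2 · 8.801e+09) J/kg ≈ -6.232e+04 J/kg = -62.32 kJ/kg.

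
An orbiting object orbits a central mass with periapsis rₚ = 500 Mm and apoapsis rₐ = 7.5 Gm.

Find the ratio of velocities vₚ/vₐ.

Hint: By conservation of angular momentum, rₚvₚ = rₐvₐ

Convert to SI: rₚ = 500 Mm = 5e+08 m; rₐ = 7.5 Gm = 7.5e+09 m.
Conservation of angular momentum gives rₚvₚ = rₐvₐ, so vₚ/vₐ = rₐ/rₚ.
vₚ/vₐ = 7.5e+09 / 5e+08 ≈ 15.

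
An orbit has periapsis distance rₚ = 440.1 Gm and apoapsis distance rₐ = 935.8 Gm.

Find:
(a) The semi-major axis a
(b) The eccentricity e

Convert to SI: rₚ = 440.1 Gm = 4.401e+11 m; rₐ = 935.8 Gm = 9.358e+11 m.
(a) a = (rₚ + rₐ) / 2 = (4.401e+11 + 9.358e+11) / 2 ≈ 6.88e+11 m = 688 Gm.
(b) e = (rₐ − rₚ) / (rₐ + rₚ) = (9.358e+11 − 4.401e+11) / (9.358e+11 + 4.401e+11) ≈ 0.3603.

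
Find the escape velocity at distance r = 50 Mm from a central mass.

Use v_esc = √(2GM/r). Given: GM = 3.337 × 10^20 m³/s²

Convert to SI: r = 50 Mm = 5e+07 m.
Escape velocity comes from setting total energy to zero: ½v² − GM/r = 0 ⇒ v_esc = √(2GM / r).
v_esc = √(2 · 3.337e+20 / 5e+07) m/s ≈ 3.653e+06 m/s = 3653 km/s.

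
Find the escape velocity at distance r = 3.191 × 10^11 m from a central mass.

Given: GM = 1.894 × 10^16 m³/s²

Escape velocity comes from setting total energy to zero: ½v² − GM/r = 0 ⇒ v_esc = √(2GM / r).
v_esc = √(2 · 1.894e+16 / 3.191e+11) m/s ≈ 344.5 m/s = 344.5 m/s.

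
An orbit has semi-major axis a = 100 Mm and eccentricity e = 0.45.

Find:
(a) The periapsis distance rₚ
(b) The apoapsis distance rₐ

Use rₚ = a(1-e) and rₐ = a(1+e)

Convert to SI: a = 100 Mm = 1e+08 m.
(a) rₚ = a(1 − e) = 1e+08 · (1 − 0.45) = 1e+08 · 0.55 ≈ 5.5e+07 m = 55 Mm.
(b) rₐ = a(1 + e) = 1e+08 · (1 + 0.45) = 1e+08 · 1.45 ≈ 1.45e+08 m = 145 Mm.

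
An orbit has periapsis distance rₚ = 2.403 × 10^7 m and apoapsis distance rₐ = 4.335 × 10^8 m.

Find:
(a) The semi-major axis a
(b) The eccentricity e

(a) a = (rₚ + rₐ) / 2 = (2.403e+07 + 4.335e+08) / 2 ≈ 2.288e+08 m = 2.288 × 10^8 m.
(b) e = (rₐ − rₚ) / (rₐ + rₚ) = (4.335e+08 − 2.403e+07) / (4.335e+08 + 2.403e+07) ≈ 0.895.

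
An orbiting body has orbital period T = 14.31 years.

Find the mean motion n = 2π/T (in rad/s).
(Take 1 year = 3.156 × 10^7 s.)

Convert to SI: T = 14.31 years = 4.51624e+08 s.
n = 2π / T.
n = 2π / 4.51624e+08 s ≈ 1.391e-08 rad/s.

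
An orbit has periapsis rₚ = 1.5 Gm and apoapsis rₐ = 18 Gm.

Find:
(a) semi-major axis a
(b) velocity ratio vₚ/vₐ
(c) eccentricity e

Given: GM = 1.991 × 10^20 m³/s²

Convert to SI: rₚ = 1.5 Gm = 1.5e+09 m; rₐ = 18 Gm = 1.8e+10 m.
(a) a = (rₚ + rₐ)/2 = (1.5e+09 + 1.8e+10)/2 ≈ 9.75e+09 m
(b) Conservation of angular momentum (rₚvₚ = rₐvₐ) gives vₚ/vₐ = rₐ/rₚ = 1.8e+10/1.5e+09 ≈ 12
(c) e = (rₐ − rₚ)/(rₐ + rₚ) = (1.8e+10 − 1.5e+09)/(1.8e+10 + 1.5e+09) ≈ 0.8462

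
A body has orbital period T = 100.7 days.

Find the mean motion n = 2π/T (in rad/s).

Convert to SI: T = 100.7 days = 8.70048e+06 s.
n = 2π / T.
n = 2π / 8.70048e+06 s ≈ 7.222e-07 rad/s.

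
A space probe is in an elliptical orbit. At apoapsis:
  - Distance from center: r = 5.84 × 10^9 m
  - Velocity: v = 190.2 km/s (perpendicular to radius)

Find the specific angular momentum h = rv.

Convert to SI: v = 190.2 km/s = 190200 m/s.
With v perpendicular to r, h = r · v.
h = 5.84e+09 · 190200 m²/s ≈ 1.111e+15 m²/s.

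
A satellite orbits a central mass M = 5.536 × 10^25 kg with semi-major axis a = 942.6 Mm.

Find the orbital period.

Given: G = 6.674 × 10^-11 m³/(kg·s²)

Convert to SI: a = 942.6 Mm = 9.426e+08 m.
GM = G · M = 6.674e-11 · 5.536e+25 = 3.69473e+15 m³/s².
Kepler's third law: T = 2π √(a³ / GM).
Substituting a = 9.426e+08 m and GM = 3.69473e+15 m³/s²:
T = 2π √((9.426e+08)³ / 3.69473e+15) s
T ≈ 2.991e+06 s = 34.62 days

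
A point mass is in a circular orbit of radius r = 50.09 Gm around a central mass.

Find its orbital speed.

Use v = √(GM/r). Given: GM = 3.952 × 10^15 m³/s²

Convert to SI: r = 50.09 Gm = 5.009e+10 m.
For a circular orbit, gravity supplies the centripetal force, so v = √(GM / r).
v = √(3.952e+15 / 5.009e+10) m/s ≈ 280.9 m/s = 280.9 m/s.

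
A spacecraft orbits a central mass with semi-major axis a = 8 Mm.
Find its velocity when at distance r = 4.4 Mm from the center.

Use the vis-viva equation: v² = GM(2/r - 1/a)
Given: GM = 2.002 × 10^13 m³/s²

Convert to SI: a = 8 Mm = 8e+06 m; r = 4.4 Mm = 4.4e+06 m.
Vis-viva: v = √(GM · (2/r − 1/a)).
2/r − 1/a = 2/4.4e+06 − 1/8e+06 = 3.29545e-07 m⁻¹.
v = √(2.002e+13 · 3.29545e-07) m/s ≈ 2569 m/s = 2.569 km/s.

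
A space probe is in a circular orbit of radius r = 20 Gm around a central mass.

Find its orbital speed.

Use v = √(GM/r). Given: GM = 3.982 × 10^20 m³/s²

Convert to SI: r = 20 Gm = 2e+10 m.
For a circular orbit, gravity supplies the centripetal force, so v = √(GM / r).
v = √(3.982e+20 / 2e+10) m/s ≈ 1.411e+05 m/s = 141.1 km/s.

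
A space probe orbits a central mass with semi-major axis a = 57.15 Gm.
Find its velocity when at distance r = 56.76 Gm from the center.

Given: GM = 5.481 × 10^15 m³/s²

Convert to SI: a = 57.15 Gm = 5.715e+10 m; r = 56.76 Gm = 5.676e+10 m.
Vis-viva: v = √(GM · (2/r − 1/a)).
2/r − 1/a = 2/5.676e+10 − 1/5.715e+10 = 1.77383e-11 m⁻¹.
v = √(5.481e+15 · 1.77383e-11) m/s ≈ 311.8 m/s = 311.8 m/s.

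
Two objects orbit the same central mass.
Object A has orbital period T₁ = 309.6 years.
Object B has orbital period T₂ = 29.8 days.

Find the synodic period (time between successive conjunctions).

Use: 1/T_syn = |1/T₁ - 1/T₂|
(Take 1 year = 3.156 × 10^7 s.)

Convert to SI: T₁ = 309.6 years = 9.77098e+09 s; T₂ = 29.8 days = 2.57472e+06 s.
T_syn = |T₁ · T₂ / (T₁ − T₂)|.
T_syn = |9.77098e+09 · 2.57472e+06 / (9.77098e+09 − 2.57472e+06)| s ≈ 2.575e+06 s = 29.81 days.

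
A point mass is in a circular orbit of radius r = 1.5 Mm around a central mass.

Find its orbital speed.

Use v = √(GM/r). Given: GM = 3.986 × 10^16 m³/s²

Convert to SI: r = 1.5 Mm = 1.5e+06 m.
For a circular orbit, gravity supplies the centripetal force, so v = √(GM / r).
v = √(3.986e+16 / 1.5e+06) m/s ≈ 1.63e+05 m/s = 163 km/s.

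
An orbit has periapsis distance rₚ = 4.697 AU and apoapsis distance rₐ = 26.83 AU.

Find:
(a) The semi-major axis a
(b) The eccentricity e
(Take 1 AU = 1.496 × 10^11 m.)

Convert to SI: rₚ = 4.697 AU = 7.02671e+11 m; rₐ = 26.83 AU = 4.01377e+12 m.
(a) a = (rₚ + rₐ) / 2 = (7.02671e+11 + 4.01377e+12) / 2 ≈ 2.358e+12 m = 15.76 AU.
(b) e = (rₐ − rₚ) / (rₐ + rₚ) = (4.01377e+12 − 7.02671e+11) / (4.01377e+12 + 7.02671e+11) ≈ 0.702.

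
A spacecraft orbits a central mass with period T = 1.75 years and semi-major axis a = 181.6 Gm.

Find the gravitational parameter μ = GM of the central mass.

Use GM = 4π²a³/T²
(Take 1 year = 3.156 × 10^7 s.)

Convert to SI: T = 1.75 years = 5.523e+07 s; a = 181.6 Gm = 1.816e+11 m.
GM = 4π² · a³ / T².
GM = 4π² · (1.816e+11)³ / (5.523e+07)² m³/s² ≈ 7.751e+19 m³/s² = 7.751 × 10^19 m³/s².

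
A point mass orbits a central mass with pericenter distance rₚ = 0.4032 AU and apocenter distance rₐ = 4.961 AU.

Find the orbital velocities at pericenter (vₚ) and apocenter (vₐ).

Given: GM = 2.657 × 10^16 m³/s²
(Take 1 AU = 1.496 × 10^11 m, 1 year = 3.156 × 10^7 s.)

Convert to SI: rₚ = 0.4032 AU = 6.03187e+10 m; rₐ = 4.961 AU = 7.42166e+11 m.
Use the vis-viva equation v² = GM(2/r − 1/a) with a = (rₚ + rₐ)/2 = (6.03187e+10 + 7.42166e+11)/2 = 4.01242e+11 m.
vₚ = √(GM · (2/rₚ − 1/a)) = √(2.657e+16 · (2/6.03187e+10 − 1/4.01242e+11)) m/s ≈ 902.6 m/s = 0.1904 AU/year.
vₐ = √(GM · (2/rₐ − 1/a)) = √(2.657e+16 · (2/7.42166e+11 − 1/4.01242e+11)) m/s ≈ 73.36 m/s = 0.01548 AU/year.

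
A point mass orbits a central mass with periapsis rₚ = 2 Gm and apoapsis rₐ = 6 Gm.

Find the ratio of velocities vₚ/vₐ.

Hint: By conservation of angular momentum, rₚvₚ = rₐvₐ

Convert to SI: rₚ = 2 Gm = 2e+09 m; rₐ = 6 Gm = 6e+09 m.
Conservation of angular momentum gives rₚvₚ = rₐvₐ, so vₚ/vₐ = rₐ/rₚ.
vₚ/vₐ = 6e+09 / 2e+09 ≈ 3.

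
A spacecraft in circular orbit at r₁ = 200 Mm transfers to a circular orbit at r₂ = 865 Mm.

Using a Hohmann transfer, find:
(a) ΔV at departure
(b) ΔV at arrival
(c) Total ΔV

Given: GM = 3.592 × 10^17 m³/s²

Convert to SI: r₁ = 200 Mm = 2e+08 m; r₂ = 865 Mm = 8.65e+08 m.
Transfer semi-major axis: a_t = (r₁ + r₂)/2 = (2e+08 + 8.65e+08)/2 = 5.325e+08 m.
Circular speeds: v₁ = √(GM/r₁) = 42379.2 m/s, v₂ = √(GM/r₂) = 20377.9 m/s.
Transfer speeds (vis-viva v² = GM(2/r − 1/a_t)): v₁ᵗ = 54013.4 m/s, v₂ᵗ = 12488.6 m/s.
(a) ΔV₁ = |v₁ᵗ − v₁| ≈ 1.163e+04 m/s = 11.63 km/s.
(b) ΔV₂ = |v₂ − v₂ᵗ| ≈ 7889 m/s = 7.889 km/s.
(c) ΔV_total = ΔV₁ + ΔV₂ ≈ 1.952e+04 m/s = 19.52 km/s.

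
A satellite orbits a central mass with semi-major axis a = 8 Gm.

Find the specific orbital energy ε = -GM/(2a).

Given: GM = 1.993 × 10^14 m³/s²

Convert to SI: a = 8 Gm = 8e+09 m.
ε = −GM / (2a).
ε = −1.993e+14 / (2 · 8e+09) J/kg ≈ -1.246e+04 J/kg = -12.46 kJ/kg.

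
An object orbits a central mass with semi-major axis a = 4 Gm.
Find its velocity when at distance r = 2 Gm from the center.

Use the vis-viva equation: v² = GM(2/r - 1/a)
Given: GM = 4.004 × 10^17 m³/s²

Convert to SI: a = 4 Gm = 4e+09 m; r = 2 Gm = 2e+09 m.
Vis-viva: v = √(GM · (2/r − 1/a)).
2/r − 1/a = 2/2e+09 − 1/4e+09 = 7.5e-10 m⁻¹.
v = √(4.004e+17 · 7.5e-10) m/s ≈ 1.733e+04 m/s = 17.33 km/s.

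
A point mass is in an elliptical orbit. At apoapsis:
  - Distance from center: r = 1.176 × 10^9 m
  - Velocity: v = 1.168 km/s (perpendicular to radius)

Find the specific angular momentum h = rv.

Convert to SI: v = 1.168 km/s = 1168 m/s.
With v perpendicular to r, h = r · v.
h = 1.176e+09 · 1168 m²/s ≈ 1.374e+12 m²/s.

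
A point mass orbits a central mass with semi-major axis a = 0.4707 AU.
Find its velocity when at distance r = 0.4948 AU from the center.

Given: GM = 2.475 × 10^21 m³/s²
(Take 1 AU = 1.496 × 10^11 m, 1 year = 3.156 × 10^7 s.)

Convert to SI: a = 0.4707 AU = 7.04167e+10 m; r = 0.4948 AU = 7.40221e+10 m.
Vis-viva: v = √(GM · (2/r − 1/a)).
2/r − 1/a = 2/7.40221e+10 − 1/7.04167e+10 = 1.28178e-11 m⁻¹.
v = √(2.475e+21 · 1.28178e-11) m/s ≈ 1.781e+05 m/s = 37.58 AU/year.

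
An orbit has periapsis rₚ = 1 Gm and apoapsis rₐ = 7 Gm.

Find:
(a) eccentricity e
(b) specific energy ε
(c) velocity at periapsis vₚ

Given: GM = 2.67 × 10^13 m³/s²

Convert to SI: rₚ = 1 Gm = 1e+09 m; rₐ = 7 Gm = 7e+09 m.
(a) e = (rₐ − rₚ)/(rₐ + rₚ) = (7e+09 − 1e+09)/(7e+09 + 1e+09) ≈ 0.75
(b) With a = (rₚ + rₐ)/2 = 4e+09 m, ε = −GM/(2a) = −2.67e+13/(2 · 4e+09) J/kg ≈ -3338 J/kg
(c) With a = (rₚ + rₐ)/2 = 4e+09 m, vₚ = √(GM (2/rₚ − 1/a)) = √(2.67e+13 · (2/1e+09 − 1/4e+09)) m/s ≈ 216.2 m/s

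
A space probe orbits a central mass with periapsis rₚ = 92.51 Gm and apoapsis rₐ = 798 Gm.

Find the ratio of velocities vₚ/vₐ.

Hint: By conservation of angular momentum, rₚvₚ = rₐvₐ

Convert to SI: rₚ = 92.51 Gm = 9.251e+10 m; rₐ = 798 Gm = 7.98e+11 m.
Conservation of angular momentum gives rₚvₚ = rₐvₐ, so vₚ/vₐ = rₐ/rₚ.
vₚ/vₐ = 7.98e+11 / 9.251e+10 ≈ 8.626.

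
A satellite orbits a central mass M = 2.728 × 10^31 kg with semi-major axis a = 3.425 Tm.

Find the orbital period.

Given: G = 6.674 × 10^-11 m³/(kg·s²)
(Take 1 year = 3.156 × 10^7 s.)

Convert to SI: a = 3.425 Tm = 3.425e+12 m.
GM = G · M = 6.674e-11 · 2.728e+31 = 1.82067e+21 m³/s².
Kepler's third law: T = 2π √(a³ / GM).
Substituting a = 3.425e+12 m and GM = 1.82067e+21 m³/s²:
T = 2π √((3.425e+12)³ / 1.82067e+21) s
T ≈ 9.334e+08 s = 29.57 years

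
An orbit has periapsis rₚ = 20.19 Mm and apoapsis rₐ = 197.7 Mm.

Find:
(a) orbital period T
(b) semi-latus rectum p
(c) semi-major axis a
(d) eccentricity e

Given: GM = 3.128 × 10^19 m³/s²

Convert to SI: rₚ = 20.19 Mm = 2.019e+07 m; rₐ = 197.7 Mm = 1.977e+08 m.
(a) With a = (rₚ + rₐ)/2 = 1.08945e+08 m, T = 2π √(a³/GM) = 2π √((1.08945e+08)³/3.128e+19) s ≈ 1277 s
(b) From a = (rₚ + rₐ)/2 = 1.08945e+08 m and e = (rₐ − rₚ)/(rₐ + rₚ) = 0.814677, p = a(1 − e²) = 1.08945e+08 · (1 − (0.814677)²) ≈ 3.664e+07 m
(c) a = (rₚ + rₐ)/2 = (2.019e+07 + 1.977e+08)/2 ≈ 1.089e+08 m
(d) e = (rₐ − rₚ)/(rₐ + rₚ) = (1.977e+08 − 2.019e+07)/(1.977e+08 + 2.019e+07) ≈ 0.8147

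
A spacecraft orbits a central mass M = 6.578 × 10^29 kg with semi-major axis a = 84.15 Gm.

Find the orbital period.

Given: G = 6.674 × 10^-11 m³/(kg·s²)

Convert to SI: a = 84.15 Gm = 8.415e+10 m.
GM = G · M = 6.674e-11 · 6.578e+29 = 4.39016e+19 m³/s².
Kepler's third law: T = 2π √(a³ / GM).
Substituting a = 8.415e+10 m and GM = 4.39016e+19 m³/s²:
T = 2π √((8.415e+10)³ / 4.39016e+19) s
T ≈ 2.315e+07 s = 267.9 days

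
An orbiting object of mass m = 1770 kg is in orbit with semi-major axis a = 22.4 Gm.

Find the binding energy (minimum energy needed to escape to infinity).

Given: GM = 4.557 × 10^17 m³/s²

Convert to SI: a = 22.4 Gm = 2.24e+10 m.
Total orbital energy is E = −GMm/(2a); binding energy is E_bind = −E = GMm/(2a).
E_bind = 4.557e+17 · 1770 / (2 · 2.24e+10) J ≈ 1.8e+10 J = 18 GJ.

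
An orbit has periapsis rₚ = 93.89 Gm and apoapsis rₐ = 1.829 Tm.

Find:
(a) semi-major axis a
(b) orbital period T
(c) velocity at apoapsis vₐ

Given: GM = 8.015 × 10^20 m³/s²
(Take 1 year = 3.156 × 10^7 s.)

Convert to SI: rₚ = 93.89 Gm = 9.389e+10 m; rₐ = 1.829 Tm = 1.829e+12 m.
(a) a = (rₚ + rₐ)/2 = (9.389e+10 + 1.829e+12)/2 ≈ 9.614e+11 m
(b) With a = (rₚ + rₐ)/2 = 9.61445e+11 m, T = 2π √(a³/GM) = 2π √((9.61445e+11)³/8.015e+20) s ≈ 2.092e+08 s
(c) With a = (rₚ + rₐ)/2 = 9.61445e+11 m, vₐ = √(GM (2/rₐ − 1/a)) = √(8.015e+20 · (2/1.829e+12 − 1/9.61445e+11)) m/s ≈ 6542 m/s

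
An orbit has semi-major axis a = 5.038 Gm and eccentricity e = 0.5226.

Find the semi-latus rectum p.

Convert to SI: a = 5.038 Gm = 5.038e+09 m.
p = a (1 − e²).
p = 5.038e+09 · (1 − (0.5226)²) = 5.038e+09 · 0.726889 ≈ 3.662e+09 m = 3.662 Gm.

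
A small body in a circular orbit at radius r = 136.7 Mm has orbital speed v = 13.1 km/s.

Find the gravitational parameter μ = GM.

Convert to SI: r = 136.7 Mm = 1.367e+08 m; v = 13.1 km/s = 13100 m/s.
For a circular orbit v² = GM/r, so GM = v² · r.
GM = (13100)² · 1.367e+08 m³/s² ≈ 2.346e+16 m³/s² = 2.346 × 10^16 m³/s².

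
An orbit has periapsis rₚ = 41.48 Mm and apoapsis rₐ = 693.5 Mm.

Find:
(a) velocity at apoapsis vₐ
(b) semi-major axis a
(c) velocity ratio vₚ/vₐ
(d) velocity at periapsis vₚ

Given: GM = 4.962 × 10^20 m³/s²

Convert to SI: rₚ = 41.48 Mm = 4.148e+07 m; rₐ = 693.5 Mm = 6.935e+08 m.
(a) With a = (rₚ + rₐ)/2 = 3.6749e+08 m, vₐ = √(GM (2/rₐ − 1/a)) = √(4.962e+20 · (2/6.935e+08 − 1/3.6749e+08)) m/s ≈ 2.842e+05 m/s
(b) a = (rₚ + rₐ)/2 = (4.148e+07 + 6.935e+08)/2 ≈ 3.675e+08 m
(c) Conservation of angular momentum (rₚvₚ = rₐvₐ) gives vₚ/vₐ = rₐ/rₚ = 6.935e+08/4.148e+07 ≈ 16.72
(d) With a = (rₚ + rₐ)/2 = 3.6749e+08 m, vₚ = √(GM (2/rₚ − 1/a)) = √(4.962e+20 · (2/4.148e+07 − 1/3.6749e+08)) m/s ≈ 4.751e+06 m/s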